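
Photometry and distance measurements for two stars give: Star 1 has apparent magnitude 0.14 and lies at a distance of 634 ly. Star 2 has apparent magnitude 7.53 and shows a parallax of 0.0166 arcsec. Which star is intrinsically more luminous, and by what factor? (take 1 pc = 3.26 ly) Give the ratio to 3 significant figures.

Star 1 is more luminous, by a factor of 9420.

Star 1: d = 634 ly / 3.26 = 194.5 pc
Star 1: M = m − 5 log₁₀ d + 5 = 0.14 − 5·2.2889 + 5 = -6.304
Star 2: d = 1/p = 1/0.0166″ = 60.24 pc
Star 2: M = m − 5 log₁₀ d + 5 = 7.53 − 5·1.7799 + 5 = 3.631
ΔM = M_1 − M_2 = -6.304 − (3.631) = -9.935; smaller M is more luminous → Star 1.
L ratio = 10^(0.4 |ΔM|) = 10^3.974 = 9418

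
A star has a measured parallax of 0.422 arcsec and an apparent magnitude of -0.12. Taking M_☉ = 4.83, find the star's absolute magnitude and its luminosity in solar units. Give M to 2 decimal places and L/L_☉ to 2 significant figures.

M ≈ 3.01; L/L_☉ ≈ 5.4

d = 1/p = 1/0.422″ = 2.370 pc
M = m − 5 log₁₀ d + 5 = -0.12 − 5·0.3747 + 5 = 3.007
M − M_☉ = 3.007 − 4.83 = -1.823
L/L_☉ = 10^(−0.4 × -1.823) = 5.363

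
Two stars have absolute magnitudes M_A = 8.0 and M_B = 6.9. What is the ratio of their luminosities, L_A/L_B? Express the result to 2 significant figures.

ΔM = M_A − M_B = 1.1
L_A/L_B = 10^(−0.4 ΔM) = 10^-0.440 = 0.3631

L_A/L_B ≈ 0.36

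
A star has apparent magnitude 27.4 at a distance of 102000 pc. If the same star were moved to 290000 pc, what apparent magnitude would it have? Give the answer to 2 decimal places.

m ≈ 29.67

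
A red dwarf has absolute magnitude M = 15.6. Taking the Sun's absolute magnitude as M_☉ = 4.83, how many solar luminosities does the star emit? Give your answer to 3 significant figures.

L/L_☉ ≈ 4.92×10^-5

M − M_☉ = 15.6 − 4.83 = 10.770
L/L_☉ = 10^(−0.4 (M − M_☉)) = 10^-4.308 = 4.920×10^-5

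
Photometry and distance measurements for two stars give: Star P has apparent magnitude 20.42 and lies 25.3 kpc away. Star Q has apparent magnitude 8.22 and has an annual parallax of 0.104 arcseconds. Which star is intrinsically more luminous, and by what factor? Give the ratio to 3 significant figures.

Star P is more luminous, by a factor of 91.3.

Star P: d = 25.3 kpc = 25300 pc
Star P: M = m − 5 log₁₀ d + 5 = 20.42 − 5·4.4031 + 5 = 3.404
Star Q: d = 1/p = 1/0.104″ = 9.615 pc
Star Q: M = m − 5 log₁₀ d + 5 = 8.22 − 5·0.9830 + 5 = 8.305
ΔM = M_P − M_Q = 3.404 − (8.305) = -4.901; smaller M is more luminous → Star P.
L ratio = 10^(0.4 |ΔM|) = 10^1.960 = 91.27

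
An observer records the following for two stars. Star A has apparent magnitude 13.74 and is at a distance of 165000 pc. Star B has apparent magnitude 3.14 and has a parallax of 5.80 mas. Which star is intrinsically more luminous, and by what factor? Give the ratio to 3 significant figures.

Star A is more luminous, by a factor of 52.7.

Star A: M = m − 5 log₁₀ d + 5 = 13.74 − 5·5.2175 + 5 = -7.347
Star B: p = 5.80 mas = 5.80×10^-3″ → d = 1/p = 172.4 pc
Star B: M = m − 5 log₁₀ d + 5 = 3.14 − 5·2.2366 + 5 = -3.043
ΔM = M_A − M_B = -7.347 − (-3.043) = -4.305; smaller M is more luminous → Star A.
L ratio = 10^(0.4 |ΔM|) = 10^1.722 = 52.70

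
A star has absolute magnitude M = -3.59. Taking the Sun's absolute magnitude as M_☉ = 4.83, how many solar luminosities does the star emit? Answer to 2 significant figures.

M − M_☉ = -3.59 − 4.83 = -8.420
L/L_☉ = 10^(−0.4 (M − M_☉)) = 10^3.368 = 2333

L/L_☉ ≈ 2300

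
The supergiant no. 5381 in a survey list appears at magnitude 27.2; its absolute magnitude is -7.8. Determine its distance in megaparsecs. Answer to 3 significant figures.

d ≈ 100 Mpc

Distance modulus: m − M = 27.2 − (-7.8) = 35.000
m − M = 5 log₁₀ d − 5
log₁₀ d = (m − M)/5 + 1 = 8.0000
d = 10^8.0000 = 1.000×10^8 pc
= 100.0 Mpc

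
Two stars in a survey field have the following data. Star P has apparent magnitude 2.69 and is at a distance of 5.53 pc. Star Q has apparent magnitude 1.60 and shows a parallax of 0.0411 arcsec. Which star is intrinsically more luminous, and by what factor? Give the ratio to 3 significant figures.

Star P: M = m − 5 log₁₀ d + 5 = 2.69 − 5·0.7427 + 5 = 3.976
Star Q: d = 1/p = 1/0.0411″ = 24.33 pc
Star Q: M = m − 5 log₁₀ d + 5 = 1.60 − 5·1.3862 + 5 = -0.331
ΔM = M_P − M_Q = 3.976 − (-0.331) = 4.307; smaller M is more luminous → Star Q.
L ratio = 10^(0.4 |ΔM|) = 10^1.723 = 52.83

Star Q is more luminous, by a factor of 52.8.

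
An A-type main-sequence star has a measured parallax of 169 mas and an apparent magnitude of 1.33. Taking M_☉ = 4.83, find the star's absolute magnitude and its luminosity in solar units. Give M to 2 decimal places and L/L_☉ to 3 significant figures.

M ≈ 2.47; L/L_☉ ≈ 8.79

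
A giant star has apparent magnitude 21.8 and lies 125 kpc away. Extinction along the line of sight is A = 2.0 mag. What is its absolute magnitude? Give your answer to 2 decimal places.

d = 125 kpc = 125000 pc
5 log₁₀(d/10 pc) = 5 log₁₀(125000) − 5 = 20.485
M = m − 5 log₁₀(d/10) − A = 21.8 − 20.485 − 2.0 = -0.685

M ≈ -0.68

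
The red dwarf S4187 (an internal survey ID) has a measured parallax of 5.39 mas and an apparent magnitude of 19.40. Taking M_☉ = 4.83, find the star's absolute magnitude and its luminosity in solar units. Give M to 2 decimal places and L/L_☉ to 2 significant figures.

M ≈ 13.06; L/L_☉ ≈ 5.1×10^-4

d = 1/p = 1000/5.39 mas = 185.5 pc
M = m − 5 log₁₀ d + 5 = 19.40 − 5·2.2684 + 5 = 13.058
M − M_☉ = 13.058 − 4.83 = 8.228
L/L_☉ = 10^(−0.4 × 8.228) = 5.115×10^-4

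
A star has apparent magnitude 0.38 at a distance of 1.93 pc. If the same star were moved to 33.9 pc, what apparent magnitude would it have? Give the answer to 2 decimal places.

Flux ∝ 1/d², so Δm = 5 log₁₀(d₂/d₁) = 5 log₁₀(33.9/1.93) = 6.223
m₂ = m₁ + Δm = 0.38 + (6.223) = 6.603

m ≈ 6.60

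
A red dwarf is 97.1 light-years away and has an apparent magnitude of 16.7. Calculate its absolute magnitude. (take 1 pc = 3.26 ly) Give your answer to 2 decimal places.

M ≈ 14.33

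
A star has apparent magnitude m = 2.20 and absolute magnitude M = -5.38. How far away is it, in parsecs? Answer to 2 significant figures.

d ≈ 330 pc

Distance modulus: m − M = 2.20 − (-5.38) = 7.580
m − M = 5 log₁₀ d − 5
log₁₀ d = (m − M)/5 + 1 = 2.5160
d = 10^2.5160 = 328.1 pc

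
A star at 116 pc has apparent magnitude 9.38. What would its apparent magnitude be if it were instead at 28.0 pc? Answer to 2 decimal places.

m ≈ 6.29

Flux ∝ 1/d², so Δm = 5 log₁₀(d₂/d₁) = 5 log₁₀(28.0/116) = -3.086
m₂ = m₁ + Δm = 9.38 + (-3.086) = 6.294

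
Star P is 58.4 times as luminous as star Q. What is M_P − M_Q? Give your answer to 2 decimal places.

Pogson: ΔM = −2.5 log₁₀(ratio) = −2.5 log₁₀(58.4) = −2.5 × 1.7664 = -4.416
Star P is brighter, so it has the smaller magnitude: the difference is negative.

M_P − M_Q ≈ -4.42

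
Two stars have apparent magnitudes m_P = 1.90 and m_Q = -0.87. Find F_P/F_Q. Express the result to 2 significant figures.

Magnitude difference = 2.77
Flux ratio = 10^(−0.4 Δm) = 10^(−0.4 × 2.77) = 10^-1.108 = 0.07798

F_P/F_Q ≈ 0.078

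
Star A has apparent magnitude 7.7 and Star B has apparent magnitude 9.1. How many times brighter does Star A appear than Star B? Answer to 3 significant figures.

Magnitude difference = -1.4
Flux ratio = 10^(−0.4 Δm) = 10^(−0.4 × -1.4) = 10^0.560 = 3.631

3.63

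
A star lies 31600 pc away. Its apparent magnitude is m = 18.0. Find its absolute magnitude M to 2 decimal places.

M ≈ 0.50

5 log₁₀(d/10 pc) = 5 log₁₀(31600) − 5 = 17.498
M = m − 5 log₁₀(d/10) = 18.0 − 17.498 = 0.502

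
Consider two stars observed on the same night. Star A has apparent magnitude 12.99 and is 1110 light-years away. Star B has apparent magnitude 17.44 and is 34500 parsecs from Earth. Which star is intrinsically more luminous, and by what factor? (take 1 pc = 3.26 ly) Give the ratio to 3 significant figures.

Star A: d = 1110 ly / 3.26 = 340.5 pc
Star A: M = m − 5 log₁₀ d + 5 = 12.99 − 5·2.5321 + 5 = 5.329
Star B: M = m − 5 log₁₀ d + 5 = 17.44 − 5·4.5378 + 5 = -0.249
ΔM = M_A − M_B = 5.329 − (-0.249) = 5.579; smaller M is more luminous → Star B.
L ratio = 10^(0.4 |ΔM|) = 10^2.231 = 170.4

Star B is more luminous, by a factor of 170.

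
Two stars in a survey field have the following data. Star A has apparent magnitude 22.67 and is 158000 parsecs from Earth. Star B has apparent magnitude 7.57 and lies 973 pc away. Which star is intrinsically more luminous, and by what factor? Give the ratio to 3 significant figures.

Star A: M = m − 5 log₁₀ d + 5 = 22.67 − 5·5.1987 + 5 = 1.677
Star B: M = m − 5 log₁₀ d + 5 = 7.57 − 5·2.9881 + 5 = -2.371
ΔM = M_A − M_B = 1.677 − (-2.371) = 4.047; smaller M is more luminous → Star B.
L ratio = 10^(0.4 |ΔM|) = 10^1.619 = 41.58

Star B is more luminous, by a factor of 41.6.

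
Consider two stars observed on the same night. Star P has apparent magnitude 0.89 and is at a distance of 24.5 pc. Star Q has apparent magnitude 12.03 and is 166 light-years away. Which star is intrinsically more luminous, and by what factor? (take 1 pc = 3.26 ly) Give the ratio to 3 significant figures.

Star P: M = m − 5 log₁₀ d + 5 = 0.89 − 5·1.3892 + 5 = -1.056
Star Q: d = 166 ly / 3.26 = 50.92 pc
Star Q: M = m − 5 log₁₀ d + 5 = 12.03 − 5·1.7069 + 5 = 8.496
ΔM = M_P − M_Q = -1.056 − (8.496) = -9.551; smaller M is more luminous → Star P.
L ratio = 10^(0.4 |ΔM|) = 10^3.821 = 6615

Star P is more luminous, by a factor of 6620.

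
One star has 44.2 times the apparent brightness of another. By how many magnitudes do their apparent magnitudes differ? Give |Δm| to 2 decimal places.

Pogson: Δm = −2.5 log₁₀(ratio) = −2.5 log₁₀(44.2) = −2.5 × 1.6454 = -4.114

|Δm| ≈ 4.11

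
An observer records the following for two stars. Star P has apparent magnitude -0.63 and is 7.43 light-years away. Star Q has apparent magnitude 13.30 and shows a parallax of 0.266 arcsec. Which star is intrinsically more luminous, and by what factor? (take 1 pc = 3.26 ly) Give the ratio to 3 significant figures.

Star P is more luminous, by a factor of 137000.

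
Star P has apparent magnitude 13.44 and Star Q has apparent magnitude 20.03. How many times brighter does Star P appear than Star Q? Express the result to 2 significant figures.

430

Δm = 13.44 − (20.03) = -6.59
Flux ratio = 10^(−0.4 Δm) = 10^(−0.4 × -6.59) = 10^2.636 = 432.5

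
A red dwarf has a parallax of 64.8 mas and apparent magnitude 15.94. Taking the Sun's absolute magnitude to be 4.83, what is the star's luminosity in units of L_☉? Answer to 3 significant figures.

L/L_☉ ≈ 8.57×10^-5

d = 1/p = 1000/64.8 mas = 15.43 pc
M = m − 5 log₁₀ d + 5 = 15.94 − 5·1.1884 + 5 = 14.998
M − M_☉ = 14.998 − 4.83 = 10.168
L/L_☉ = 10^(−0.4 × 10.168) = 8.567×10^-5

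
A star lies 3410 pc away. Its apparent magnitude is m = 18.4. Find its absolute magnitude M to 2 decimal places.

M ≈ 5.74

5 log₁₀(d/10 pc) = 5 log₁₀(3410) − 5 = 12.664
M = m − 5 log₁₀(d/10) = 18.4 − 12.664 = 5.736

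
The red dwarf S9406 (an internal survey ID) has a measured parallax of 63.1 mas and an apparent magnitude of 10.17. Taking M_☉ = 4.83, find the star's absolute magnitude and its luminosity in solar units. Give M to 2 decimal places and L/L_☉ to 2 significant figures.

d = 1/p = 1000/63.1 mas = 15.85 pc
M = m − 5 log₁₀ d + 5 = 10.17 − 5·1.2000 + 5 = 9.170
M − M_☉ = 9.170 − 4.83 = 4.340
L/L_☉ = 10^(−0.4 × 4.340) = 0.01836

M ≈ 9.17; L/L_☉ ≈ 0.018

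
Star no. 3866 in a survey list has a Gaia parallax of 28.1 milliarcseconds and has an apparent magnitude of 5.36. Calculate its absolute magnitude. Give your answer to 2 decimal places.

p = 28.1 mas = 0.0281″ → d = 1/p = 35.59 pc
5 log₁₀(d/10 pc) = 5 log₁₀(35.59) − 5 = 2.756
M = m − 5 log₁₀(d/10) = 5.36 − 2.756 = 2.604

M ≈ 2.60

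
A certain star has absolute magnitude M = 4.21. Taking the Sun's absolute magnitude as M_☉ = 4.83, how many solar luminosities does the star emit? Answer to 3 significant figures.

L/L_☉ ≈ 1.77

M − M_☉ = 4.21 − 4.83 = -0.620
L/L_☉ = 10^(−0.4 (M − M_☉)) = 10^0.248 = 1.770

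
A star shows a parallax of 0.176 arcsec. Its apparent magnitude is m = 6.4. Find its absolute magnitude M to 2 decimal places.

M ≈ 7.63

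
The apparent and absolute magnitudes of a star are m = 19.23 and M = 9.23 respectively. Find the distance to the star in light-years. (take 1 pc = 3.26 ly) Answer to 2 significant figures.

d ≈ 3300 ly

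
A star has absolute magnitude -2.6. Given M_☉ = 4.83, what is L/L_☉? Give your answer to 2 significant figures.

L/L_☉ ≈ 940

M − M_☉ = -2.6 − 4.83 = -7.430
L/L_☉ = 10^(−0.4 (M − M_☉)) = 10^2.972 = 937.6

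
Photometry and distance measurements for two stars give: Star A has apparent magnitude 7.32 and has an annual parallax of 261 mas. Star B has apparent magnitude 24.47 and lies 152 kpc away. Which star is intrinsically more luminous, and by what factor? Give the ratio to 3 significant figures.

Star B is more luminous, by a factor of 217.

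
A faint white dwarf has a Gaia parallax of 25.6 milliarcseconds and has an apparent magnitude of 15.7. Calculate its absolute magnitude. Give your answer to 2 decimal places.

M ≈ 12.74

p = 25.6 mas = 0.0256″ → d = 1/p = 39.06 pc
5 log₁₀(d/10 pc) = 5 log₁₀(39.06) − 5 = 2.959
M = m − 5 log₁₀(d/10) = 15.7 − 2.959 = 12.741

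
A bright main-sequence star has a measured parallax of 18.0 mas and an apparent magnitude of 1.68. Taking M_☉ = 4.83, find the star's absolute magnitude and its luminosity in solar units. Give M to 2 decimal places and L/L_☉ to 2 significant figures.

M ≈ -2.04; L/L_☉ ≈ 560

d = 1/p = 1000/18.0 mas = 55.56 pc
M = m − 5 log₁₀ d + 5 = 1.68 − 5·1.7447 + 5 = -2.044
M − M_☉ = -2.044 − 4.83 = -6.874
L/L_☉ = 10^(−0.4 × -6.874) = 561.6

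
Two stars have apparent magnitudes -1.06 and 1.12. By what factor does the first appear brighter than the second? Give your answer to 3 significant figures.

Magnitude difference = -2.18
Flux ratio = 10^(−0.4 Δm) = 10^(−0.4 × -2.18) = 10^0.872 = 7.447

7.45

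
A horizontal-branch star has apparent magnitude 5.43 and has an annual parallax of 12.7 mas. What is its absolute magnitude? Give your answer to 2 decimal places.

M ≈ 0.95

p = 12.7 mas = 0.0127″ → d = 1/p = 78.74 pc
5 log₁₀(d/10 pc) = 5 log₁₀(78.74) − 5 = 4.481
M = m − 5 log₁₀(d/10) = 5.43 − 4.481 = 0.949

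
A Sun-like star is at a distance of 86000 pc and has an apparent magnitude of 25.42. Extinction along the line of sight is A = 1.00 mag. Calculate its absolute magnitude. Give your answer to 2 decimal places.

5 log₁₀(d/10 pc) = 5 log₁₀(86000) − 5 = 19.672
M = m − 5 log₁₀(d/10) − A = 25.42 − 19.672 − 1.00 = 4.748

M ≈ 4.75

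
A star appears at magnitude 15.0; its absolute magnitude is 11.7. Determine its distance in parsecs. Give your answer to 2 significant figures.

d ≈ 46 pc

μ = m − M = 3.300
m − M = 5 log₁₀ d − 5
log₁₀ d = (m − M)/5 + 1 = 1.6600
d = 10^1.6600 = 45.71 pc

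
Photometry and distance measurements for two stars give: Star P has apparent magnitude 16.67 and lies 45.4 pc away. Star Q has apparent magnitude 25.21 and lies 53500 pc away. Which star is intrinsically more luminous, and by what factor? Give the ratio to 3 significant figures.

Star Q is more luminous, by a factor of 533.

Star P: M = m − 5 log₁₀ d + 5 = 16.67 − 5·1.6571 + 5 = 13.385
Star Q: M = m − 5 log₁₀ d + 5 = 25.21 − 5·4.7284 + 5 = 6.568
ΔM = M_P − M_Q = 13.385 − (6.568) = 6.816; smaller M is more luminous → Star Q.
L ratio = 10^(0.4 |ΔM|) = 10^2.727 = 532.8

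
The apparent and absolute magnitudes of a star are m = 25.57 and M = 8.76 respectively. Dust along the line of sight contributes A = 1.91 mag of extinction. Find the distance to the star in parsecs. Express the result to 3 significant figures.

m − M = 5 log₁₀(d/10 pc) + A  ⇒  25.57 − (8.76) − 1.91 = 5 log₁₀(d/10)
14.900 = 5 log₁₀(d/10)
log₁₀ d = (m − M − A)/5 + 1 = 3.9800
d = 10^3.9800 = 9550 pc

d ≈ 9550 pc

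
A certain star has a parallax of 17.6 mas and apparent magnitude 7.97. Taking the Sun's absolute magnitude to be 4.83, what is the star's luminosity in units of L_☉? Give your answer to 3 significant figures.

d = 1/p = 1000/17.6 mas = 56.82 pc
M = m − 5 log₁₀ d + 5 = 7.97 − 5·1.7545 + 5 = 4.198
M − M_☉ = 4.198 − 4.83 = -0.632
L/L_☉ = 10^(−0.4 × -0.632) = 1.791

L/L_☉ ≈ 1.79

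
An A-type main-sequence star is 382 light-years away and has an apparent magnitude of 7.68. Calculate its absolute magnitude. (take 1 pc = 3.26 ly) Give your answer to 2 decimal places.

d = 382 ly / 3.26 = 117.2 pc
5 log₁₀(d/10 pc) = 5 log₁₀(117.2) − 5 = 5.344
M = m − 5 log₁₀(d/10) = 7.68 − 5.344 = 2.336

M ≈ 2.34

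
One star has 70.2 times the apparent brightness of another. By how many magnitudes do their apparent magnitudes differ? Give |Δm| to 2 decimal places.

Pogson: Δm = −2.5 log₁₀(ratio) = −2.5 log₁₀(70.2) = −2.5 × 1.8463 = -4.616

|Δm| ≈ 4.62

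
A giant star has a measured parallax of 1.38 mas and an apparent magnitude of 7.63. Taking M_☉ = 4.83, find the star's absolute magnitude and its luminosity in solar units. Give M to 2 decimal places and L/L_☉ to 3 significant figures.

M ≈ -1.67; L/L_☉ ≈ 398

d = 1/p = 1000/1.38 mas = 724.6 pc
M = m − 5 log₁₀ d + 5 = 7.63 − 5·2.8601 + 5 = -1.671
M − M_☉ = -1.671 − 4.83 = -6.501
L/L_☉ = 10^(−0.4 × -6.501) = 398.3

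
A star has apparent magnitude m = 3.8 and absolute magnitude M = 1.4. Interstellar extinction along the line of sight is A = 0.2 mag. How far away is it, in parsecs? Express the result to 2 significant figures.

d ≈ 28 pc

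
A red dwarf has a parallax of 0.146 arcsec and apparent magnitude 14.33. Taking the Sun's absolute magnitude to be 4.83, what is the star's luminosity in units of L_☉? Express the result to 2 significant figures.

d = 1/p = 1/0.146″ = 6.849 pc
M = m − 5 log₁₀ d + 5 = 14.33 − 5·0.8356 + 5 = 15.152
M − M_☉ = 15.152 − 4.83 = 10.322
L/L_☉ = 10^(−0.4 × 10.322) = 7.435×10^-5

L/L_☉ ≈ 7.4×10^-5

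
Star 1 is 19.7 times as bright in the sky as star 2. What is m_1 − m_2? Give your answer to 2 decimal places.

m_1 − m_2 ≈ -3.24

Pogson: Δm = −2.5 log₁₀(ratio) = −2.5 log₁₀(19.7) = −2.5 × 1.2945 = -3.236
Star 1 is brighter, so it has the smaller magnitude: the difference is negative.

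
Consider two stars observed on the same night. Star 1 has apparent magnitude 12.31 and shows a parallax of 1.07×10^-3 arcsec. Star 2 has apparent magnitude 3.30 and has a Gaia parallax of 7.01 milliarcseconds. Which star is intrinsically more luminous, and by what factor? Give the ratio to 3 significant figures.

Star 2 is more luminous, by a factor of 93.6.

Star 1: d = 1/p = 1/1.07×10^-3″ = 934.6 pc
Star 1: M = m − 5 log₁₀ d + 5 = 12.31 − 5·2.9706 + 5 = 2.457
Star 2: p = 7.01 mas = 7.01×10^-3″ → d = 1/p = 142.7 pc
Star 2: M = m − 5 log₁₀ d + 5 = 3.30 − 5·2.1543 + 5 = -2.471
ΔM = M_1 − M_2 = 2.457 − (-2.471) = 4.928; smaller M is more luminous → Star 2.
L ratio = 10^(0.4 |ΔM|) = 10^1.971 = 93.61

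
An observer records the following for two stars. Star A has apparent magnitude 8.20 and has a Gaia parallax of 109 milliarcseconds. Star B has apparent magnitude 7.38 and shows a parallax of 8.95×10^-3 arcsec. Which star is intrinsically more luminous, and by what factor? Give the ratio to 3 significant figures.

Star B is more luminous, by a factor of 316.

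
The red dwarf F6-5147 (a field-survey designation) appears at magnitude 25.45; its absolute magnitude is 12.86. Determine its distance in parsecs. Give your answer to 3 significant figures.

d ≈ 3300 pc

Distance modulus: m − M = 25.45 − (12.86) = 12.590
m − M = 5 log₁₀ d − 5
log₁₀ d = (m − M)/5 + 1 = 3.5180
d = 10^3.5180 = 3296 pc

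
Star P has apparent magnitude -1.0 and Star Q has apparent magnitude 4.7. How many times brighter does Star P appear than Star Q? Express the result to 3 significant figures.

Δm = -1.0 − (4.7) = -5.7
Flux ratio = 10^(−0.4 Δm) = 10^(−0.4 × -5.7) = 10^2.280 = 190.5

191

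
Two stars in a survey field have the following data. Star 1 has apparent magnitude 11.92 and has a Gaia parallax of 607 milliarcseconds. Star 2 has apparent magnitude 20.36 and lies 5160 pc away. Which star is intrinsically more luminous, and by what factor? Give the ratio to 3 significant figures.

Star 1: p = 607 mas = 0.607″ → d = 1/p = 1.647 pc
Star 1: M = m − 5 log₁₀ d + 5 = 11.92 − 5·0.2168 + 5 = 15.836
Star 2: M = m − 5 log₁₀ d + 5 = 20.36 − 5·3.7126 + 5 = 6.797
ΔM = M_1 − M_2 = 15.836 − (6.797) = 9.039; smaller M is more luminous → Star 2.
L ratio = 10^(0.4 |ΔM|) = 10^3.616 = 4127

Star 2 is more luminous, by a factor of 4130.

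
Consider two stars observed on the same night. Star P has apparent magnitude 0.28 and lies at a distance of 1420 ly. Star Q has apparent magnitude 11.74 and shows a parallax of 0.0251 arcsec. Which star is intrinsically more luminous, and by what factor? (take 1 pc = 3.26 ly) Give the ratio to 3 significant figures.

Star P: d = 1420 ly / 3.26 = 435.6 pc
Star P: M = m − 5 log₁₀ d + 5 = 0.28 − 5·2.6391 + 5 = -7.915
Star Q: d = 1/p = 1/0.0251″ = 39.84 pc
Star Q: M = m − 5 log₁₀ d + 5 = 11.74 − 5·1.6003 + 5 = 8.738
ΔM = M_P − M_Q = -7.915 − (8.738) = -16.654; smaller M is more luminous → Star P.
L ratio = 10^(0.4 |ΔM|) = 10^6.661 = 4.587×10^6

Star P is more luminous, by a factor of 4.59×10^6.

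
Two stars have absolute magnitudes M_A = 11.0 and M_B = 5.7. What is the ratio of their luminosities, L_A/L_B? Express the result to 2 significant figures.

L_A/L_B ≈ 7.6×10^-3

ΔM = M_A − M_B = 5.3
L_A/L_B = 10^(−0.4 ΔM) = 10^-2.120 = 7.586×10^-3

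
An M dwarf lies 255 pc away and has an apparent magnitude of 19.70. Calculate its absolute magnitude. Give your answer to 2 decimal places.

5 log₁₀(d/10 pc) = 5 log₁₀(255.0) − 5 = 7.033
M = m − 5 log₁₀(d/10) = 19.70 − 7.033 = 12.667

M ≈ 12.67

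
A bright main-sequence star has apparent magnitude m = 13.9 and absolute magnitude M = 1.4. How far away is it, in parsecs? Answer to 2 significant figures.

d ≈ 3200 pc

Distance modulus: m − M = 13.9 − (1.4) = 12.500
m − M = 5 log₁₀ d − 5
log₁₀ d = (m − M)/5 + 1 = 3.5000
d = 10^3.5000 = 3162 pc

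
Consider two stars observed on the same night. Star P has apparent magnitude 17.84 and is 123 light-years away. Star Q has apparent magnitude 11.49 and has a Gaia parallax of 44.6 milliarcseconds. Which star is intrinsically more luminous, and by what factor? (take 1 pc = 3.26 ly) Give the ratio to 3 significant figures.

Star P: d = 123 ly / 3.26 = 37.73 pc
Star P: M = m − 5 log₁₀ d + 5 = 17.84 − 5·1.5767 + 5 = 14.957
Star Q: p = 44.6 mas = 0.0446″ → d = 1/p = 22.42 pc
Star Q: M = m − 5 log₁₀ d + 5 = 11.49 − 5·1.3507 + 5 = 9.737
ΔM = M_P − M_Q = 14.957 − (9.737) = 5.220; smaller M is more luminous → Star Q.
L ratio = 10^(0.4 |ΔM|) = 10^2.088 = 122.4

Star Q is more luminous, by a factor of 122.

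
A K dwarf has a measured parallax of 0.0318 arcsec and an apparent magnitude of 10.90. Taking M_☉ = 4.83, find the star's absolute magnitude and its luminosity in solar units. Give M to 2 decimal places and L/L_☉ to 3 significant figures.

M ≈ 8.41; L/L_☉ ≈ 0.0369

d = 1/p = 1/0.0318″ = 31.45 pc
M = m − 5 log₁₀ d + 5 = 10.90 − 5·1.4976 + 5 = 8.412
M − M_☉ = 8.412 − 4.83 = 3.582
L/L_☉ = 10^(−0.4 × 3.582) = 0.03691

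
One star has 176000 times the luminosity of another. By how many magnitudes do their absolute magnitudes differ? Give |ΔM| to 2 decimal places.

|ΔM| ≈ 13.11

Pogson: ΔM = −2.5 log₁₀(ratio) = −2.5 log₁₀(176000) = −2.5 × 5.2455 = -13.114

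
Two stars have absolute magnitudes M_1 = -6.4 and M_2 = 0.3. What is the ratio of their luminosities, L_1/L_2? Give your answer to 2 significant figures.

L_1/L_2 ≈ 480

ΔM = M_1 − M_2 = -6.7
L_1/L_2 = 10^(−0.4 ΔM) = 10^2.680 = 478.6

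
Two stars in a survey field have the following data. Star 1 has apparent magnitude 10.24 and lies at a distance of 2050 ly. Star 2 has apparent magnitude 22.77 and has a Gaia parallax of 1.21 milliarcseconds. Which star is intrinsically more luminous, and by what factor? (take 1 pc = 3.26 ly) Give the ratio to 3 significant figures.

Star 1 is more luminous, by a factor of 59500.

Star 1: d = 2050 ly / 3.26 = 628.8 pc
Star 1: M = m − 5 log₁₀ d + 5 = 10.24 − 5·2.7985 + 5 = 1.247
Star 2: p = 1.21 mas = 1.21×10^-3″ → d = 1/p = 826.4 pc
Star 2: M = m − 5 log₁₀ d + 5 = 22.77 − 5·2.9172 + 5 = 13.184
ΔM = M_1 − M_2 = 1.247 − (13.184) = -11.937; smaller M is more luminous → Star 1.
L ratio = 10^(0.4 |ΔM|) = 10^4.775 = 59520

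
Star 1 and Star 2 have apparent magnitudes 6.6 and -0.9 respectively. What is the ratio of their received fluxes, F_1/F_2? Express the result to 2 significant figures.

Magnitude difference = 7.5
Flux ratio = 10^(−0.4 Δm) = 10^(−0.4 × 7.5) = 10^-3.000 = 1.000×10^-3

F_1/F_2 ≈ 1.0×10^-3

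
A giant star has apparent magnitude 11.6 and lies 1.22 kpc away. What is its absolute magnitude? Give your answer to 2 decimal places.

M ≈ 1.17

d = 1.22 kpc = 1220 pc
5 log₁₀(d/10 pc) = 5 log₁₀(1220) − 5 = 10.432
M = m − 5 log₁₀(d/10) = 11.6 − 10.432 = 1.168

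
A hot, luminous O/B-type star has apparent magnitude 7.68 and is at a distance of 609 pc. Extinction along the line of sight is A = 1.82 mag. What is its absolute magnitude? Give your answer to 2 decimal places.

5 log₁₀(d/10 pc) = 5 log₁₀(609.0) − 5 = 8.923
M = m − 5 log₁₀(d/10) − A = 7.68 − 8.923 − 1.82 = -3.063

M ≈ -3.06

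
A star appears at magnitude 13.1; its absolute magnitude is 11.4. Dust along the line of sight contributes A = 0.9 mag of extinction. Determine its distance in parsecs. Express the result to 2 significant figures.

d ≈ 14 pc

m − M = 5 log₁₀(d/10 pc) + A  ⇒  13.1 − (11.4) − 0.9 = 5 log₁₀(d/10)
0.800 = 5 log₁₀(d/10)
log₁₀ d = (m − M − A)/5 + 1 = 1.1600
d = 10^1.1600 = 14.45 pc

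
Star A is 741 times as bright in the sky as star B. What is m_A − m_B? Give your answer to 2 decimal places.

Pogson: Δm = −2.5 log₁₀(ratio) = −2.5 log₁₀(741) = −2.5 × 2.8698 = -7.175
Star A is brighter, so it has the smaller magnitude: the difference is negative.

m_A − m_B ≈ -7.17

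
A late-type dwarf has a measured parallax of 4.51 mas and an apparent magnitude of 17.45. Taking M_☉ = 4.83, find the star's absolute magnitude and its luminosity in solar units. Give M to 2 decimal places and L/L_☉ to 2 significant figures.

M ≈ 10.72; L/L_☉ ≈ 4.4×10^-3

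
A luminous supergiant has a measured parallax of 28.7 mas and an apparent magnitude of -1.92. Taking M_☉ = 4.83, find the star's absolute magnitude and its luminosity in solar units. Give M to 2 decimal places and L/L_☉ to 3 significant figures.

M ≈ -4.63; L/L_☉ ≈ 6080

d = 1/p = 1000/28.7 mas = 34.84 pc
M = m − 5 log₁₀ d + 5 = -1.92 − 5·1.5421 + 5 = -4.631
M − M_☉ = -4.631 − 4.83 = -9.461
L/L_☉ = 10^(−0.4 × -9.461) = 6085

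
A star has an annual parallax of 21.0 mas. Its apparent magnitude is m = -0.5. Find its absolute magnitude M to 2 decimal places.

p = 21.0 mas = 0.0210″ → d = 1/p = 47.62 pc
5 log₁₀(d/10 pc) = 5 log₁₀(47.62) − 5 = 3.389
M = m − 5 log₁₀(d/10) = -0.5 − 3.389 = -3.889

M ≈ -3.89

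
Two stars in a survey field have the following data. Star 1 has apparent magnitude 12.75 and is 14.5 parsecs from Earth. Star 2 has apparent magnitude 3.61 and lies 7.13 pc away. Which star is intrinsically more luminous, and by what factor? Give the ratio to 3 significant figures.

Star 1: M = m − 5 log₁₀ d + 5 = 12.75 − 5·1.1614 + 5 = 11.943
Star 2: M = m − 5 log₁₀ d + 5 = 3.61 − 5·0.8531 + 5 = 4.345
ΔM = M_1 − M_2 = 11.943 − (4.345) = 7.599; smaller M is more luminous → Star 2.
L ratio = 10^(0.4 |ΔM|) = 10^3.039 = 1095

Star 2 is more luminous, by a factor of 1100.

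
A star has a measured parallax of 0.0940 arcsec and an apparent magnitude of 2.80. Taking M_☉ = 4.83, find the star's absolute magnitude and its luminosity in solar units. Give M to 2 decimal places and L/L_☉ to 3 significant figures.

M ≈ 2.67; L/L_☉ ≈ 7.34

d = 1/p = 1/0.0940″ = 10.64 pc
M = m − 5 log₁₀ d + 5 = 2.80 − 5·1.0269 + 5 = 2.666
M − M_☉ = 2.666 − 4.83 = -2.164
L/L_☉ = 10^(−0.4 × -2.164) = 7.341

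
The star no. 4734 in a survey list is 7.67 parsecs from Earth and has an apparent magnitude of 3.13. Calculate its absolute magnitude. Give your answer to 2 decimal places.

M ≈ 3.71

5 log₁₀(d/10 pc) = 5 log₁₀(7.670) − 5 = -0.576
M = m − 5 log₁₀(d/10) = 3.13 + 0.576 = 3.706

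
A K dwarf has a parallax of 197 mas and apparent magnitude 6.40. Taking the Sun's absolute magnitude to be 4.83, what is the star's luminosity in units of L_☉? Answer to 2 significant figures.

L/L_☉ ≈ 0.061

d = 1/p = 1000/197 mas = 5.076 pc
M = m − 5 log₁₀ d + 5 = 6.40 − 5·0.7055 + 5 = 7.872
M − M_☉ = 7.872 − 4.83 = 3.042
L/L_☉ = 10^(−0.4 × 3.042) = 0.06068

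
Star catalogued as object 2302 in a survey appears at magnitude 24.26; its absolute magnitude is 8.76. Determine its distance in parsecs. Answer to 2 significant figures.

μ = m − M = 15.500
m − M = 5 log₁₀ d − 5
log₁₀ d = (m − M)/5 + 1 = 4.1000
d = 10^4.1000 = 12590 pc

d ≈ 13000 pc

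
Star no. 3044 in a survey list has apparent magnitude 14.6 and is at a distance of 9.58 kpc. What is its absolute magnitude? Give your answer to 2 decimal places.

M ≈ -0.31

d = 9.58 kpc = 9580 pc
5 log₁₀(d/10 pc) = 5 log₁₀(9580) − 5 = 14.907
M = m − 5 log₁₀(d/10) = 14.6 − 14.907 = -0.307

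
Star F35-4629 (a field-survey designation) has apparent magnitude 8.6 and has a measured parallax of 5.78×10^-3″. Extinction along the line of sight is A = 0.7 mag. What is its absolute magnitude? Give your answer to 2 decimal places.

d = 1/p = 1/5.78×10^-3″ = 173.0 pc
5 log₁₀(d/10 pc) = 5 log₁₀(173.0) − 5 = 6.190
M = m − 5 log₁₀(d/10) − A = 8.6 − 6.190 − 0.7 = 1.710

M ≈ 1.71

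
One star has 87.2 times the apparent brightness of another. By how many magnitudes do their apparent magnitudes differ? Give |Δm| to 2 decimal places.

|Δm| ≈ 4.85

Pogson: Δm = −2.5 log₁₀(ratio) = −2.5 log₁₀(87.2) = −2.5 × 1.9405 = -4.851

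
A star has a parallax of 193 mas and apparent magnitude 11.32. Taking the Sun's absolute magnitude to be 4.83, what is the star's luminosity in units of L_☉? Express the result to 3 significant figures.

d = 1/p = 1000/193 mas = 5.181 pc
M = m − 5 log₁₀ d + 5 = 11.32 − 5·0.7144 + 5 = 12.748
M − M_☉ = 12.748 − 4.83 = 7.918
L/L_☉ = 10^(−0.4 × 7.918) = 6.806×10^-4

L/L_☉ ≈ 6.81×10^-4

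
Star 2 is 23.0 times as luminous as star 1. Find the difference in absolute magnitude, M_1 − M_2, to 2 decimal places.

Pogson: ΔM = −2.5 log₁₀(ratio) = −2.5 log₁₀(23.0) = −2.5 × 1.3617 = -3.404
Star 2 is brighter so has the smaller magnitude: M_1 − M_2 is positive.

M_1 − M_2 ≈ 3.40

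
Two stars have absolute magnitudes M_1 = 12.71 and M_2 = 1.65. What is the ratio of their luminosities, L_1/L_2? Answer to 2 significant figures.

ΔM = M_1 − M_2 = 11.06
L_1/L_2 = 10^(−0.4 ΔM) = 10^-4.424 = 3.767×10^-5

L_1/L_2 ≈ 3.8×10^-5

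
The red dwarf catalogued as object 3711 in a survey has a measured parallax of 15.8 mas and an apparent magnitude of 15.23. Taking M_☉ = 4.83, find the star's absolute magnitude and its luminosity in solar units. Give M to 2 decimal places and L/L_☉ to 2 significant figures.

M ≈ 11.22; L/L_☉ ≈ 2.8×10^-3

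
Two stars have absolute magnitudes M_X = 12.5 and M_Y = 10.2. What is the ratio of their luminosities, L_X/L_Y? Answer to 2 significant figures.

ΔM = M_X − M_Y = 2.3
L_X/L_Y = 10^(−0.4 ΔM) = 10^-0.920 = 0.1202

L_X/L_Y ≈ 0.12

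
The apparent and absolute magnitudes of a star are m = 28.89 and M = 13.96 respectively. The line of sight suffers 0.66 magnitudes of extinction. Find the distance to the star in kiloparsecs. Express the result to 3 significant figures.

m − M = 5 log₁₀(d/10 pc) + A  ⇒  28.89 − (13.96) − 0.66 = 5 log₁₀(d/10)
14.270 = 5 log₁₀(d/10)
log₁₀ d = (m − M − A)/5 + 1 = 3.8540
d = 10^3.8540 = 7145 pc
= 7.145 kpc

d ≈ 7.14 kpc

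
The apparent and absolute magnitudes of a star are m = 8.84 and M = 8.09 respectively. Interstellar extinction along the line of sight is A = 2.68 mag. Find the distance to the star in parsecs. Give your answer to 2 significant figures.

d ≈ 4.1 pc

m − M = 5 log₁₀(d/10 pc) + A  ⇒  8.84 − (8.09) − 2.68 = 5 log₁₀(d/10)
-1.930 = 5 log₁₀(d/10)
log₁₀ d = (m − M − A)/5 + 1 = 0.6140
d = 10^0.6140 = 4.111 pc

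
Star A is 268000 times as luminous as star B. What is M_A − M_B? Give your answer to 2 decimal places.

Pogson: ΔM = −2.5 log₁₀(ratio) = −2.5 log₁₀(268000) = −2.5 × 5.4281 = -13.570
Star A is brighter, so it has the smaller magnitude: the difference is negative.

M_A − M_B ≈ -13.57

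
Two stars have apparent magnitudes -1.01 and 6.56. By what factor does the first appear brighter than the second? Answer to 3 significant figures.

Δm = -1.01 − (6.56) = -7.57
Flux ratio = 10^(−0.4 Δm) = 10^(−0.4 × -7.57) = 10^3.028 = 1067

1070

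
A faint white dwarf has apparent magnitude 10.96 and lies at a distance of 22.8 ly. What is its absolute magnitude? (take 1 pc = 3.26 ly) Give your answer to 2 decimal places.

M ≈ 11.74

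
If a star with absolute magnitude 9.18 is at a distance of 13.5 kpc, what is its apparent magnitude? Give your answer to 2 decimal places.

d = 13.5 kpc = 13500 pc
m = M + 5 log₁₀ d − 5 = 9.18 + 5·4.1303 − 5 = 24.832

m ≈ 24.83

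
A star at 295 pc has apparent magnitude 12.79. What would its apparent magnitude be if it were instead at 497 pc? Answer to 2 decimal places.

Flux ∝ 1/d², so Δm = 5 log₁₀(d₂/d₁) = 5 log₁₀(497/295) = 1.133
m₂ = m₁ + Δm = 12.79 + (1.133) = 13.923

m ≈ 13.92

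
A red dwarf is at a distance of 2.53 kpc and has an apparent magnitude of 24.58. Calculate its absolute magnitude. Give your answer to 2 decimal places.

d = 2.53 kpc = 2530 pc
5 log₁₀(d/10 pc) = 5 log₁₀(2530) − 5 = 12.016
M = m − 5 log₁₀(d/10) = 24.58 − 12.016 = 12.564

M ≈ 12.56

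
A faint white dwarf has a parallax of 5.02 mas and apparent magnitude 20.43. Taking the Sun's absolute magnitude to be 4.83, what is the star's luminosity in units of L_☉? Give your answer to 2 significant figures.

L/L_☉ ≈ 2.3×10^-4

d = 1/p = 1000/5.02 mas = 199.2 pc
M = m − 5 log₁₀ d + 5 = 20.43 − 5·2.2993 + 5 = 13.934
M − M_☉ = 13.934 − 4.83 = 9.104
L/L_☉ = 10^(−0.4 × 9.104) = 2.283×10^-4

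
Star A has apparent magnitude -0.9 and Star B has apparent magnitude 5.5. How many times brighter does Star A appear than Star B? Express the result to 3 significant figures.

Magnitude difference = -6.4
Flux ratio = 10^(−0.4 Δm) = 10^(−0.4 × -6.4) = 10^2.560 = 363.1

363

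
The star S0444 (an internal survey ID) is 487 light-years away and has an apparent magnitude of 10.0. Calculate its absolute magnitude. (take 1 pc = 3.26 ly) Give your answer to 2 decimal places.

M ≈ 4.13

d = 487 ly / 3.26 = 149.4 pc
5 log₁₀(d/10 pc) = 5 log₁₀(149.4) − 5 = 5.872
M = m − 5 log₁₀(d/10) = 10.0 − 5.872 = 4.128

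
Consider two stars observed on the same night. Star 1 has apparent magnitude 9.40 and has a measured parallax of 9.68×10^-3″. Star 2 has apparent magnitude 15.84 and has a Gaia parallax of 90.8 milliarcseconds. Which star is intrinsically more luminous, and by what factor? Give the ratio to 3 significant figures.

Star 1 is more luminous, by a factor of 33100.

Star 1: d = 1/p = 1/9.68×10^-3″ = 103.3 pc
Star 1: M = m − 5 log₁₀ d + 5 = 9.40 − 5·2.0141 + 5 = 4.329
Star 2: p = 90.8 mas = 0.0908″ → d = 1/p = 11.01 pc
Star 2: M = m − 5 log₁₀ d + 5 = 15.84 − 5·1.0419 + 5 = 15.630
ΔM = M_1 − M_2 = 4.329 − (15.630) = -11.301; smaller M is more luminous → Star 1.
L ratio = 10^(0.4 |ΔM|) = 10^4.520 = 33150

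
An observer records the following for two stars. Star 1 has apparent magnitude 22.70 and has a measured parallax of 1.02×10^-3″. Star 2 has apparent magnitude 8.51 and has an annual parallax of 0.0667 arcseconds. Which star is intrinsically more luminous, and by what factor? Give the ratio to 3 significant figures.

Star 2 is more luminous, by a factor of 111.

Star 1: d = 1/p = 1/1.02×10^-3″ = 980.4 pc
Star 1: M = m − 5 log₁₀ d + 5 = 22.70 − 5·2.9914 + 5 = 12.743
Star 2: d = 1/p = 1/0.0667″ = 14.99 pc
Star 2: M = m − 5 log₁₀ d + 5 = 8.51 − 5·1.1759 + 5 = 7.631
ΔM = M_1 − M_2 = 12.743 − (7.631) = 5.112; smaller M is more luminous → Star 2.
L ratio = 10^(0.4 |ΔM|) = 10^2.045 = 110.9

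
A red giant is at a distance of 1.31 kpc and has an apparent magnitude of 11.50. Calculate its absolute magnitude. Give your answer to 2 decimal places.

d = 1.31 kpc = 1310 pc
5 log₁₀(d/10 pc) = 5 log₁₀(1310) − 5 = 10.586
M = m − 5 log₁₀(d/10) = 11.50 − 10.586 = 0.914

M ≈ 0.91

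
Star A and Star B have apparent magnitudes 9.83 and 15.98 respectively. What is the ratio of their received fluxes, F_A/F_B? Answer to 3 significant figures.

F_A/F_B ≈ 288

Magnitude difference = -6.15
Flux ratio = 10^(−0.4 Δm) = 10^(−0.4 × -6.15) = 10^2.460 = 288.4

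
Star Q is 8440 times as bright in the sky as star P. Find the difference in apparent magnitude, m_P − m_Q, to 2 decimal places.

m_P − m_Q ≈ 9.82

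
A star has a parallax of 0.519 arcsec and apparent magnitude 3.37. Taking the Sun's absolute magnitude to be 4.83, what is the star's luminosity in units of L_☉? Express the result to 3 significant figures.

d = 1/p = 1/0.519″ = 1.927 pc
M = m − 5 log₁₀ d + 5 = 3.37 − 5·0.2848 + 5 = 6.946
M − M_☉ = 6.946 − 4.83 = 2.116
L/L_☉ = 10^(−0.4 × 2.116) = 0.1425

L/L_☉ ≈ 0.142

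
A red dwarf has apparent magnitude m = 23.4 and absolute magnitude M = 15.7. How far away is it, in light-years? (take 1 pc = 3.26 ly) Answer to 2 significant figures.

d ≈ 1100 ly

μ = m − M = 7.700
m − M = 5 log₁₀ d − 5
log₁₀ d = (m − M)/5 + 1 = 2.5400
d = 10^2.5400 = 346.7 pc
= 1130 ly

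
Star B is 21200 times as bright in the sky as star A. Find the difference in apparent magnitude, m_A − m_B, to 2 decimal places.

Pogson: Δm = −2.5 log₁₀(ratio) = −2.5 log₁₀(21200) = −2.5 × 4.3263 = -10.816
Star B is brighter so has the smaller magnitude: m_A − m_B is positive.

m_A − m_B ≈ 10.82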